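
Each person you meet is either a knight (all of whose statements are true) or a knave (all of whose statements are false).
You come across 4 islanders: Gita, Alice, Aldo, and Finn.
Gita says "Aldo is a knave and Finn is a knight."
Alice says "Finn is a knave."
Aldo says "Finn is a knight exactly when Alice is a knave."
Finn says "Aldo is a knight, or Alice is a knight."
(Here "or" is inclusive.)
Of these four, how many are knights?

The unique consistent assignment is Gita=knave, Alice=knave, Aldo=knight, Finn=knight.
That has 2 knights.

2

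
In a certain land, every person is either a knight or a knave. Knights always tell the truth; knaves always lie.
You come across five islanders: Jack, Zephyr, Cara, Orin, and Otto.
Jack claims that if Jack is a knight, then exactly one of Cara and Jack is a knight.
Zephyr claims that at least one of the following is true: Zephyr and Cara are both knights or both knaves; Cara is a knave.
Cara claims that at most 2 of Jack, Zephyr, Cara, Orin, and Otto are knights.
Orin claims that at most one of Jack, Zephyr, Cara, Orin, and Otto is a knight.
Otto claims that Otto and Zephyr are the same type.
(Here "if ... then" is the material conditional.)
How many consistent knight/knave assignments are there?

1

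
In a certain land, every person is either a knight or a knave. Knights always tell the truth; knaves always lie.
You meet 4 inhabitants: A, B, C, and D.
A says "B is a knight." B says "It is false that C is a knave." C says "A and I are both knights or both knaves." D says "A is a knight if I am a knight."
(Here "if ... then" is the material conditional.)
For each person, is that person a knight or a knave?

A (knight): "B is a knight" — true. ✓
B is a knight, so "it is false that C is a knave" must be true — and it is.
C is a knight, and the claim "A and I are both knights or both knaves" is indeed true.
D is a knight, and the claim "A is a knight if I am a knight" is indeed true.

Knights: A, B, C, and D. Knaves: none.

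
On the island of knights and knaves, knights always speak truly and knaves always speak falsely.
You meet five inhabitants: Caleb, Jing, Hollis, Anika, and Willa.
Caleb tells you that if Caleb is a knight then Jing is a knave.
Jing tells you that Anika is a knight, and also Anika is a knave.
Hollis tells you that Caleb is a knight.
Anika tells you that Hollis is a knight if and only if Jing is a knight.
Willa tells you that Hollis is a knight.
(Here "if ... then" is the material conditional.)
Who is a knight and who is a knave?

Caleb is a knight, Jing is a knave, Hollis is a knight, Anika is a knave, and Willa is a knight.

Caleb (knight): "if Caleb is a knight then Jing is a knave" — true. ✓
Jing is a knave, and the claim "Anika is a knight, and also Anika is a knave" is indeed false.
Hollis is a knight, so "Caleb is a knight" must be true — and it is.
Anika is a knave, and the claim "Hollis is a knight if and only if Jing is a knight" is indeed false.
Since Willa is a knight, "Hollis is a knight" needs to be true, which holds.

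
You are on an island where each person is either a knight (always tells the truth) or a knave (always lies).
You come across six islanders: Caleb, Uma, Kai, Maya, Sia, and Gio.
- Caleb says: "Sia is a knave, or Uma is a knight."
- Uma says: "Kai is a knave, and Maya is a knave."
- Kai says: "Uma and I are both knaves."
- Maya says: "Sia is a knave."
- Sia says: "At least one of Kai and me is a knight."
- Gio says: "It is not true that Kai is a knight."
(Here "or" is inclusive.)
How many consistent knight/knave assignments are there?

1

Consistent assignments:
  Caleb=knight, Uma=knight, Kai=knave, Maya=knave, Sia=knight, Gio=knight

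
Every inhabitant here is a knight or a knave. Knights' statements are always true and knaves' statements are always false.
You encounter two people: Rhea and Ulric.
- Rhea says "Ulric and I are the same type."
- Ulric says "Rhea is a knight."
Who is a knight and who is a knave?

Rhea is a knight and Ulric is a knight.

Rhea (knight): "Ulric and I are the same type" — true. ✓
Ulric (knight): "Rhea is a knight" — true. ✓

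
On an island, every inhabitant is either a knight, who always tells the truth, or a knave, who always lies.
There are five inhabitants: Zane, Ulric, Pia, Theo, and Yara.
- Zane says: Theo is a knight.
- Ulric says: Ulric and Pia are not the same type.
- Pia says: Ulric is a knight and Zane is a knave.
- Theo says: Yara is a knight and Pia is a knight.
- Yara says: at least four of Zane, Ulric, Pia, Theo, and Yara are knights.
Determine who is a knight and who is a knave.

Zane is a knave, Ulric is a knave, Pia is a knave, Theo is a knave, and Yara is a knave.

Zane (knave): "Theo is a knight" — false. ✓
Ulric is a knave, and the claim "Ulric and Pia are not the same type" is indeed false.
Since Pia is a knave, "Ulric is a knight and Zane is a knave" needs to be false, which holds.
Theo is a knave; "Yara is a knight and Pia is a knight" is false, as required.
Yara is a knave, so "at least four of Zane, Ulric, Pia, Theo, and Yara are knights" must be false — and it is.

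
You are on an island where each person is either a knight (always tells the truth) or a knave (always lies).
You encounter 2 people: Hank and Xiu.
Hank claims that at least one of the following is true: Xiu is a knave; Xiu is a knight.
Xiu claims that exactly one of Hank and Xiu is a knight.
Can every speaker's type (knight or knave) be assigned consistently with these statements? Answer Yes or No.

No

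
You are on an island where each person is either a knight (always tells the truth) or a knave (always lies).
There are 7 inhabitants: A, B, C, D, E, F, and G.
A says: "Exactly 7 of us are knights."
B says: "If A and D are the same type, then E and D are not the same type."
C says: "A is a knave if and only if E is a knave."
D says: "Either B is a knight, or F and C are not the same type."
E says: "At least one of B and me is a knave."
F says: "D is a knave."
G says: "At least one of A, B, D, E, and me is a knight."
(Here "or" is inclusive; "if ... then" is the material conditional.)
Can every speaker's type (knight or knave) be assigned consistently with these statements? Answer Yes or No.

Checking all 128 assignments, each has at least one speaker whose statement's truth value contradicts their type.

No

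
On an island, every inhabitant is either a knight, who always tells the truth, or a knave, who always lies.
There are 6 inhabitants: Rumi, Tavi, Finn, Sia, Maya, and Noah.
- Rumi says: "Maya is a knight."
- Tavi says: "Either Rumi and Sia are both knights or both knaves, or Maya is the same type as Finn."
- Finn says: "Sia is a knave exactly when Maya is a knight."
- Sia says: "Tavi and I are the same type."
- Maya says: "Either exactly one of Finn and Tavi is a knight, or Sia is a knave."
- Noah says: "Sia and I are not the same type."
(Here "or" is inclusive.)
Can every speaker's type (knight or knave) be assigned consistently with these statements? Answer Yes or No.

One consistent assignment: Rumi=knight, Tavi=knight, Finn=knight, Sia=knave, Maya=knight, Noah=knight.

Yes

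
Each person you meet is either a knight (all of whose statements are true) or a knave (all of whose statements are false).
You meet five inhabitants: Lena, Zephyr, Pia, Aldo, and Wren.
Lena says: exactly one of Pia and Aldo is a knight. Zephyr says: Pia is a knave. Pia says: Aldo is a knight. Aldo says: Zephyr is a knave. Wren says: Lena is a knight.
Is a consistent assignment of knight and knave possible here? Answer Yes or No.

Yes

One consistent assignment: Lena=knave, Zephyr=knight, Pia=knave, Aldo=knave, Wren=knave.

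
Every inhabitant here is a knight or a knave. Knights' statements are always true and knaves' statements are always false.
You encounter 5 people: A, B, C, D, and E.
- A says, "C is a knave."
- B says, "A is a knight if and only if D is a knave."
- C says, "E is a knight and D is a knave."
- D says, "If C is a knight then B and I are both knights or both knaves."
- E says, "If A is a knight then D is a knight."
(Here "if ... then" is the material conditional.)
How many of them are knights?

3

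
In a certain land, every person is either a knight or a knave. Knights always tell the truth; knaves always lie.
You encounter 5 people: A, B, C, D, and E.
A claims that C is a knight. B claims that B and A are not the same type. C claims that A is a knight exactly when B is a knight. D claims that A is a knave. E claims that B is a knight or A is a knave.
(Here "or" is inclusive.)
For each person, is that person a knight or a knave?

Suppose A is a knight. Then A's statement "C is a knight" would have to be true. Checking the 16 ways to assign the others, none is consistent with every speaker.
(For instance, with B=knight, C=knave, D=knight, E=knight, A's claim "C is a knight" comes out false where it would need to be true.)
So A must be a knave, making "C is a knight" false. Taking A=knave, B=knight, C=knave, D=knight, E=knight, each remaining statement checks out:
  B (knight): "B and A are not the same type" — true. ✓
  C (knave): "A is a knight exactly when B is a knight" — false. ✓
  D (knight): "A is a knave" — true. ✓
  E (knight): "B is a knight or A is a knave" — true. ✓
This is the unique consistent assignment.

A is a knave, B is a knight, C is a knave, D is a knight, and E is a knight.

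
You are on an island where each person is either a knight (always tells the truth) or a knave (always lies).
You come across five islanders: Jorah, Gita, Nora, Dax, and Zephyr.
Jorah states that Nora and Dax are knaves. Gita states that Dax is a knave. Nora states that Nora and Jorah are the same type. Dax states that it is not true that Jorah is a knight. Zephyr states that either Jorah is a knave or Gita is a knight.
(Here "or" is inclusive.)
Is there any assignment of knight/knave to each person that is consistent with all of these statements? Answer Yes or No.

One consistent assignment: Jorah=knight, Gita=knight, Nora=knave, Dax=knave, Zephyr=knight.

Yes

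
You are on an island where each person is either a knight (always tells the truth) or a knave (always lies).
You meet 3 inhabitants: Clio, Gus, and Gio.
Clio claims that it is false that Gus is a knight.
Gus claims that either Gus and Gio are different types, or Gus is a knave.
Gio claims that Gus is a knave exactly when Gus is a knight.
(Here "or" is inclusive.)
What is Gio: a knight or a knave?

Consistent assignments: {Clio=knave, Gus=knight, Gio=knave}
In every consistent assignment, Gio is a knave.

Gio is a knave.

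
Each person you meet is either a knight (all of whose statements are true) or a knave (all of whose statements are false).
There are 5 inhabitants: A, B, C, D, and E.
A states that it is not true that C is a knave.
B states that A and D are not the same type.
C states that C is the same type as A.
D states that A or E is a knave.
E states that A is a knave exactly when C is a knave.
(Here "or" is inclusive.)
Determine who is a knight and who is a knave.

A is a knight, B is a knight, C is a knight, D is a knave, and E is a knight.

Since A is a knight, "it is not true that C is a knave" needs to be True, which holds.
B is a knight; "A and D are not the same type" is True, as required.
C (knight): "C is the same type as A" — True. ✓
D is a knave, and the claim "A or E is a knave" is indeed false.
E is a knight, and the claim "A is a knave exactly when C is a knave" is indeed True.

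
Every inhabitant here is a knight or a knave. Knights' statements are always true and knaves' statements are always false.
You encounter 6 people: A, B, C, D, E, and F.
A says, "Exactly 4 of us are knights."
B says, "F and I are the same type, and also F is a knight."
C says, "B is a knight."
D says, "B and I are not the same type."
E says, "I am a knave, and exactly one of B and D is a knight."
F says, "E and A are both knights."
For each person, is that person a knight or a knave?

Knights: none. Knaves: A, B, C, D, E, and F.

Since A is a knave, "exactly 4 of us are knights" needs to be False, which holds.
B is a knave, so "F and I are the same type, and also F is a knight" must be False — and it is.
C (knave): "B is a knight" — False. ✓
D is a knave, and the claim "B and I are not the same type" is indeed False.
E is a knave; "I am a knave, and exactly one of B and D is a knight" is False, as required.
F (knave): "E and A are both knights" — False. ✓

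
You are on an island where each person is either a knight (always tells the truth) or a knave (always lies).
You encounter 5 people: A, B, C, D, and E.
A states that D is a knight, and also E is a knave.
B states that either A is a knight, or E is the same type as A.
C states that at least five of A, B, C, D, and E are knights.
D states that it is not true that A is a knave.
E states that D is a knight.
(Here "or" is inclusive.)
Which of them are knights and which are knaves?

Knights: B. Knaves: A, C, D, and E.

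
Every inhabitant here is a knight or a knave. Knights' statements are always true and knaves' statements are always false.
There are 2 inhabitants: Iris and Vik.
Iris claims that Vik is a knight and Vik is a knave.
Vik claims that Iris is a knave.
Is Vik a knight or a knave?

Vik is a knight.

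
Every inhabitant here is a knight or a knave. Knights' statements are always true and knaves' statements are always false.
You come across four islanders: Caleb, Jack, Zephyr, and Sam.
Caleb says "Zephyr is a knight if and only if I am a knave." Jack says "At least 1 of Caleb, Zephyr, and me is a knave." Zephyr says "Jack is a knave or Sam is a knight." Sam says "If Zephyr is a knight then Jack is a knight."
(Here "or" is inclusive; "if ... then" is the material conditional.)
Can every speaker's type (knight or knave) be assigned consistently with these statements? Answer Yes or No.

No

Checking all 16 assignments, each has at least one speaker whose statement's truth value contradicts their type.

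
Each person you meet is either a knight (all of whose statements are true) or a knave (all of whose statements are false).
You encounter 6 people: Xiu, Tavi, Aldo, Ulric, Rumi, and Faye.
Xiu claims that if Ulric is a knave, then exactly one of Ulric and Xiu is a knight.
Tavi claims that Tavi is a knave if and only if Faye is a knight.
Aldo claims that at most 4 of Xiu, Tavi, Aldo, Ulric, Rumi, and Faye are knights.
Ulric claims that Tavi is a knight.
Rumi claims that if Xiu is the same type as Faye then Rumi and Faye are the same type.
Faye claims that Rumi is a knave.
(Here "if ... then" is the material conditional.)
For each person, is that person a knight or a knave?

Xiu is a knight, so "if Ulric is a knave, then exactly one of Ulric and Xiu is a knight" must be true — and it is.
Tavi is a knave, and the claim "Tavi is a knave if and only if Faye is a knight" is indeed false.
As a knight, Aldo's statement "at most 4 of Xiu, Tavi, Aldo, Ulric, Rumi, and Faye are knights" should be true; it is.
Ulric (knave): "Tavi is a knight" — false. ✓
Rumi is a knight, and the claim "if Xiu is the same type as Faye then Rumi and Faye are the same type" is indeed true.
Since Faye is a knave, "Rumi is a knave" needs to be false, which holds.

Knights: Xiu, Aldo, and Rumi. Knaves: Tavi, Ulric, and Faye.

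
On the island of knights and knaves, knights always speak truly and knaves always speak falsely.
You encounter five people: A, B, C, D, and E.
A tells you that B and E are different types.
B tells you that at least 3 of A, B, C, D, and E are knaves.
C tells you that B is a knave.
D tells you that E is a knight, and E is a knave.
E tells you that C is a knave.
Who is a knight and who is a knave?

Knights: B and E. Knaves: A, C, and D.

A is a knave; "B and E are different types" is False, as required.
B (knight): "at least 3 of A, B, C, D, and E are knaves" — True. ✓
As a knave, C's statement "B is a knave" should be False; it is.
D (knave): "E is a knight, and E is a knave" — False. ✓
Since E is a knight, "C is a knave" needs to be True, which holds.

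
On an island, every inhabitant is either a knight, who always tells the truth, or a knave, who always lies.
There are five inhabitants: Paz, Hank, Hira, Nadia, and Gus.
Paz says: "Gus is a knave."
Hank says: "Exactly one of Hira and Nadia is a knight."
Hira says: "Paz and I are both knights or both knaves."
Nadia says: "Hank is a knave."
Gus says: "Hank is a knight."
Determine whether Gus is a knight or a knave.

Consistent assignments: {Paz=knight, Hank=knave, Hira=knight, Nadia=knight, Gus=knave}
In every consistent assignment, Gus is a knave.

Gus is a knave.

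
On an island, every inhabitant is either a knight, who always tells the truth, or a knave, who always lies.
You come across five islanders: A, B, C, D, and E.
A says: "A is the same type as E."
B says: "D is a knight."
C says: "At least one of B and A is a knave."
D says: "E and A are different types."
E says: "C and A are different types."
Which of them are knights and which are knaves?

A is a knave, B is a knight, C is a knight, D is a knight, and E is a knight.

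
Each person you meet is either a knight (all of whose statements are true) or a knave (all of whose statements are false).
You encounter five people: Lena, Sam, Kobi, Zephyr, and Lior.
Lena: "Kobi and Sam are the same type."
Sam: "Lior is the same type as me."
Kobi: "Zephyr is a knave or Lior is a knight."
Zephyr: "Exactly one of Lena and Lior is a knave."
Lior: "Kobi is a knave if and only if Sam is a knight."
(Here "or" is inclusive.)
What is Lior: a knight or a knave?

Lior is a knight.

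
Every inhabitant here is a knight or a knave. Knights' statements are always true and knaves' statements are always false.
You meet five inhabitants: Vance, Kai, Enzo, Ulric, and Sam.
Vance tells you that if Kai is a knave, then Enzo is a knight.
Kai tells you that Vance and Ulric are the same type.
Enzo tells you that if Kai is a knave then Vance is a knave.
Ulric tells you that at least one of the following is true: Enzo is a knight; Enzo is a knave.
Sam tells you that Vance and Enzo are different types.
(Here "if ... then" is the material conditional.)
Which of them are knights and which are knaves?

Vance is a knight, Kai is a knight, Enzo is a knight, Ulric is a knight, and Sam is a knave.

As a knight, Vance's statement "if Kai is a knave, then Enzo is a knight" should be True; it is.
As a knight, Kai's statement "Vance and Ulric are the same type" should be True; it is.
Enzo (knight): "if Kai is a knave then Vance is a knave" — True. ✓
Since Ulric is a knight, "at least one of the following is true: Enzo is a knight; Enzo is a knave" needs to be True, which holds.
Sam is a knave, and the claim "Vance and Enzo are different types" is indeed false.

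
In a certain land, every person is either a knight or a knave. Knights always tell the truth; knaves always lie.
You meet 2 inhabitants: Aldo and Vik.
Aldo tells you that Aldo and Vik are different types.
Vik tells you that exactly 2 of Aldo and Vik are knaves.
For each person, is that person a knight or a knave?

As a knight, Aldo's statement "Aldo and Vik are different types" should be true; it is.
Vik is a knave; "exactly 2 of Aldo and Vik are knaves" is false, as required.

Knights: Aldo. Knaves: Vik.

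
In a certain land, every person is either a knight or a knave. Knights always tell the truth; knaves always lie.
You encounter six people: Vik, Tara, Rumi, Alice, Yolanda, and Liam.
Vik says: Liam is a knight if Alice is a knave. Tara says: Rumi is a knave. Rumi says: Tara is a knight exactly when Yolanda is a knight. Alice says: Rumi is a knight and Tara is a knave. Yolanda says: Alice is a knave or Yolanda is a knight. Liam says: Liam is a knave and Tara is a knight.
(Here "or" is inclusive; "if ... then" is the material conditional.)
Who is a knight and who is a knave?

As a knight, Vik's statement "Liam is a knight if Alice is a knave" should be true; it is.
Since Tara is a knave, "Rumi is a knave" needs to be false, which holds.
Rumi is a knight, and the claim "Tara is a knight exactly when Yolanda is a knight" is indeed true.
Alice (knight): "Rumi is a knight and Tara is a knave" — true. ✓
Yolanda (knave): "Alice is a knave or Yolanda is a knight" — false. ✓
Liam is a knave, and the claim "Liam is a knave and Tara is a knight" is indeed false.

Vik is a knight, Tara is a knave, Rumi is a knight, Alice is a knight, Yolanda is a knave, and Liam is a knave.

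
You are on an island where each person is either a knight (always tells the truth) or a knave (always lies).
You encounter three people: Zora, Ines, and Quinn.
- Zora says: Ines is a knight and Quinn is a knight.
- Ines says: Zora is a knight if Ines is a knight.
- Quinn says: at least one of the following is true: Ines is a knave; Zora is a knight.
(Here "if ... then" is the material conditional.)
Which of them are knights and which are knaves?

Zora is a knight; "Ines is a knight and Quinn is a knight" is true, as required.
Since Ines is a knight, "Zora is a knight if Ines is a knight" needs to be true, which holds.
Since Quinn is a knight, "at least one of the following is true: Ines is a knave; Zora is a knight" needs to be true, which holds.

Knights: Zora, Ines, and Quinn. Knaves: none.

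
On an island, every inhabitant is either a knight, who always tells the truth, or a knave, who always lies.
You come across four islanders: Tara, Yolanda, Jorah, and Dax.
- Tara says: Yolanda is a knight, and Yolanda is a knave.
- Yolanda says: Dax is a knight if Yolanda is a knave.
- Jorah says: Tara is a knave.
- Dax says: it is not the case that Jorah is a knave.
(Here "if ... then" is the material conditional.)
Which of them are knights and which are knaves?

Knights: Yolanda, Jorah, and Dax. Knaves: Tara.

As a knave, Tara's statement "Yolanda is a knight, and Yolanda is a knave" should be false; it is.
Yolanda is a knight; "Dax is a knight if Yolanda is a knave" is True, as required.
Jorah is a knight; "Tara is a knave" is True, as required.
Dax is a knight, so "it is not the case that Jorah is a knave" must be True — and it is.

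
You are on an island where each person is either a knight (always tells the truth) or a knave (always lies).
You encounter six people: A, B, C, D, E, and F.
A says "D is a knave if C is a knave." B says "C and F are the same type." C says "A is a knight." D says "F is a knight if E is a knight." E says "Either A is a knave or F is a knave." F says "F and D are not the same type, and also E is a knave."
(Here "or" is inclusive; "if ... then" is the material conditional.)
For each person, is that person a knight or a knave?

A is a knight, B is a knave, C is a knight, D is a knave, E is a knight, and F is a knave.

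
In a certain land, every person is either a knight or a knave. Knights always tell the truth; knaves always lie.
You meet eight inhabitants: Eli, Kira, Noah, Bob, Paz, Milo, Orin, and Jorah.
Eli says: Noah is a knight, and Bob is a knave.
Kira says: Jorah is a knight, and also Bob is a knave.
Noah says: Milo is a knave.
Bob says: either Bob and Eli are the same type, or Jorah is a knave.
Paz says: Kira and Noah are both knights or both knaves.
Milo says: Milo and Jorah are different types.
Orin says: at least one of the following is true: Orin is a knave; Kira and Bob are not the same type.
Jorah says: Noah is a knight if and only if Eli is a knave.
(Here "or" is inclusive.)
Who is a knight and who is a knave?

Eli is a knave, Kira is a knave, Noah is a knave, Bob is a knight, Paz is a knight, Milo is a knight, Orin is a knight, and Jorah is a knave.

As a knave, Eli's statement "Noah is a knight, and Bob is a knave" should be False; it is.
Since Kira is a knave, "Jorah is a knight, and also Bob is a knave" needs to be False, which holds.
Since Noah is a knave, "Milo is a knave" needs to be False, which holds.
Bob is a knight, so "either Bob and Eli are the same type, or Jorah is a knave" must be true — and it is.
Paz is a knight, so "Kira and Noah are both knights or both knaves" must be true — and it is.
Milo is a knight, so "Milo and Jorah are different types" must be true — and it is.
As a knight, Orin's statement "at least one of the following is true: Orin is a knave; Kira and Bob are not the same type" should be true; it is.
Jorah is a knave, and the claim "Noah is a knight if and only if Eli is a knave" is indeed False.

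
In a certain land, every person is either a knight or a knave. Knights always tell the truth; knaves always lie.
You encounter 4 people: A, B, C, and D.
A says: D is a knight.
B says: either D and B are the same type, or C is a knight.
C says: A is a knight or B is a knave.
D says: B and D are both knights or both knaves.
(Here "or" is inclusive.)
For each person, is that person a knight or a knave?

A (knight): "D is a knight" — True. ✓
B is a knight, and the claim "either D and B are the same type, or C is a knight" is indeed True.
C (knight): "A is a knight or B is a knave" — True. ✓
D is a knight; "B and D are both knights or both knaves" is True, as required.

A is a knight, B is a knight, C is a knight, and D is a knight.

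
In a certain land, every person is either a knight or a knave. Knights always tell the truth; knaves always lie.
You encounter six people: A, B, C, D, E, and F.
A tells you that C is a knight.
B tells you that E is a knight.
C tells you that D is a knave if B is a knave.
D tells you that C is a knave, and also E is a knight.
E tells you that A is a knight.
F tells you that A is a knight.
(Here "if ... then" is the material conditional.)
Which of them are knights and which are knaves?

A is a knight; "C is a knight" is True, as required.
B (knight): "E is a knight" — True. ✓
C is a knight, so "D is a knave if B is a knave" must be True — and it is.
As a knave, D's statement "C is a knave, and also E is a knight" should be False; it is.
E (knight): "A is a knight" — True. ✓
F is a knight, and the claim "A is a knight" is indeed True.

Knights: A, B, C, E, and F. Knaves: D.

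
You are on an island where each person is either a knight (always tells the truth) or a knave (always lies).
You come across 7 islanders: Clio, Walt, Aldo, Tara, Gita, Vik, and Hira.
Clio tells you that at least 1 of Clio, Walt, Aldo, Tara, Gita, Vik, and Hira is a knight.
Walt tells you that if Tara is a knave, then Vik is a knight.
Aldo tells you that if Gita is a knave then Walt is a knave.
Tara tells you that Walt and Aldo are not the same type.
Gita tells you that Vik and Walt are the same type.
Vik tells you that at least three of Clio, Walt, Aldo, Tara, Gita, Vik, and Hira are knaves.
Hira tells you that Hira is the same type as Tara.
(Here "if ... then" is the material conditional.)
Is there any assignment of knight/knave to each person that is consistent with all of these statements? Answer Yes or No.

No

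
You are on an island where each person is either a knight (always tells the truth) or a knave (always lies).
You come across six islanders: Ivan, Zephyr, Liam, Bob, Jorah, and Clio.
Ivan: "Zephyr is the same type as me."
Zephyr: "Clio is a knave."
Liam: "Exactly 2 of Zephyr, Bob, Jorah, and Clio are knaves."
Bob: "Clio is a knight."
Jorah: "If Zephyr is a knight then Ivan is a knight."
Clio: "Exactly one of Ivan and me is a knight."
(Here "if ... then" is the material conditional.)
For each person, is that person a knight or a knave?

As a knave, Ivan's statement "Zephyr is the same type as me" should be False; it is.
Zephyr is a knight; "Clio is a knave" is true, as required.
Liam is a knave; "exactly 2 of Zephyr, Bob, Jorah, and Clio are knaves" is False, as required.
Since Bob is a knave, "Clio is a knight" needs to be False, which holds.
Jorah is a knave; "if Zephyr is a knight then Ivan is a knight" is False, as required.
As a knave, Clio's statement "exactly one of Ivan and me is a knight" should be False; it is.

Ivan is a knave, Zephyr is a knight, Liam is a knave, Bob is a knave, Jorah is a knave, and Clio is a knave.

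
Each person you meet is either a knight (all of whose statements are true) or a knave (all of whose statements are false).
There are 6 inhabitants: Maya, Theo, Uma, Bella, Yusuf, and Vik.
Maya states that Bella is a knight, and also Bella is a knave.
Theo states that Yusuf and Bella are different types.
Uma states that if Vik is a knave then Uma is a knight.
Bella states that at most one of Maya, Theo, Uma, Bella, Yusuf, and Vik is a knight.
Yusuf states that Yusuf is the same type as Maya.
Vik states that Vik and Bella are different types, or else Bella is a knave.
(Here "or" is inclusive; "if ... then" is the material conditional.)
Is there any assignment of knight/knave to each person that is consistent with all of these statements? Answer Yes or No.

Checking all 64 assignments, each has at least one speaker whose statement's truth value contradicts their type.

No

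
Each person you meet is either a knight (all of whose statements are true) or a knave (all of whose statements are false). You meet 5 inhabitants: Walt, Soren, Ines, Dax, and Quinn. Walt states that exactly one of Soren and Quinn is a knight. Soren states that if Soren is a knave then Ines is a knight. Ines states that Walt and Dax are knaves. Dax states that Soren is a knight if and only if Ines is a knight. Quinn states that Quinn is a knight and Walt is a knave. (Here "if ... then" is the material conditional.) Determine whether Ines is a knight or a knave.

Ines is a knave.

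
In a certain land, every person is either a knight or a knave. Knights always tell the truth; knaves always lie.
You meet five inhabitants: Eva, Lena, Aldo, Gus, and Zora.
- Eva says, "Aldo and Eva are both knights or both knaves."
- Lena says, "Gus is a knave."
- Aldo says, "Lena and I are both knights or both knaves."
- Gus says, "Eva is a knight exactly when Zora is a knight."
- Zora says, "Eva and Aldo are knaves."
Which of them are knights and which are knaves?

Eva is a knight, and the claim "Aldo and Eva are both knights or both knaves" is indeed True.
Lena is a knight, so "Gus is a knave" must be True — and it is.
Aldo is a knight; "Lena and I are both knights or both knaves" is True, as required.
Gus is a knave; "Eva is a knight exactly when Zora is a knight" is False, as required.
Since Zora is a knave, "Eva and Aldo are knaves" needs to be False, which holds.

Knights: Eva, Lena, and Aldo. Knaves: Gus and Zora.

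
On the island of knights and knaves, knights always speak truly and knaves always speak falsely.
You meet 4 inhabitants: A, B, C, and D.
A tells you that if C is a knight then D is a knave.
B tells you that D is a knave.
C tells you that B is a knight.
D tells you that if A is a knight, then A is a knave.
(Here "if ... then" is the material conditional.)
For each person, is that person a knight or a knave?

Knights: A, B, and C. Knaves: D.

A is a knight; "if C is a knight then D is a knave" is True, as required.
B is a knight, and the claim "D is a knave" is indeed True.
C is a knight, and the claim "B is a knight" is indeed True.
Since D is a knave, "if A is a knight, then A is a knave" needs to be false, which holds.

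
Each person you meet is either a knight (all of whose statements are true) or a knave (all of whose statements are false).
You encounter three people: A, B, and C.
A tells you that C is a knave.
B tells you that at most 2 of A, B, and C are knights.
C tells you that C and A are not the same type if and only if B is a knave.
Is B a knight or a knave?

Consistent assignments: {A=knight, B=knight, C=knave}
In every consistent assignment, B is a knight.

B is a knight.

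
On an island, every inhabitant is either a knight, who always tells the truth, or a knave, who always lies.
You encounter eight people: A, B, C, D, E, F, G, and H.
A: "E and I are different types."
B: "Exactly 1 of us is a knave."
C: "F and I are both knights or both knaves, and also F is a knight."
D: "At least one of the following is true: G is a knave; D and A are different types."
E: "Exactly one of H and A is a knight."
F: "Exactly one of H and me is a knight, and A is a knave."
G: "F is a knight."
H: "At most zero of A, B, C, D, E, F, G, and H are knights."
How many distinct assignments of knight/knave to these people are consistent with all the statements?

5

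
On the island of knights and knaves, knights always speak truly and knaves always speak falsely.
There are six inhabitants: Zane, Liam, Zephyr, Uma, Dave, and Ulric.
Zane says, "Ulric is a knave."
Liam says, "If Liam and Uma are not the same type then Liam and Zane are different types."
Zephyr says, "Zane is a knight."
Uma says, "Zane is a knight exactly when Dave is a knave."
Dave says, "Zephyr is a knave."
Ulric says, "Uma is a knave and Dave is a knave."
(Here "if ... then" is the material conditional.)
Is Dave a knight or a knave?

Dave is a knave.

Consistent assignments: {Zane=knight, Liam=knight, Zephyr=knight, Uma=knight, Dave=knave, Ulric=knave}
In every consistent assignment, Dave is a knave.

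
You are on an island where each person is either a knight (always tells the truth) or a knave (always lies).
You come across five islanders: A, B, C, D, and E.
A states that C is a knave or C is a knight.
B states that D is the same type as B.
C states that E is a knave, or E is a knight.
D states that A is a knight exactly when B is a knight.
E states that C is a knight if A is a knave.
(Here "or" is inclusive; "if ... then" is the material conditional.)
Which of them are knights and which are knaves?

A is a knight, B is a knight, C is a knight, D is a knight, and E is a knight.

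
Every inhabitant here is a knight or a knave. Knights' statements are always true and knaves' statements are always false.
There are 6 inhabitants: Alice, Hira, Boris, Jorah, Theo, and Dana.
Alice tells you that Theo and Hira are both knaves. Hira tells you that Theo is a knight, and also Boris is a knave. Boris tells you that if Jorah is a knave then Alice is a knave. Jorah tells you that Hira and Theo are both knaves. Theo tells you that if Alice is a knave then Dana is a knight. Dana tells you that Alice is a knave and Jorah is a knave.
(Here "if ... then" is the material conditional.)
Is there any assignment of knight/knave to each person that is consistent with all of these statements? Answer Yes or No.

One consistent assignment: Alice=knave, Hira=knave, Boris=knight, Jorah=knave, Theo=knight, Dana=knight.

Yes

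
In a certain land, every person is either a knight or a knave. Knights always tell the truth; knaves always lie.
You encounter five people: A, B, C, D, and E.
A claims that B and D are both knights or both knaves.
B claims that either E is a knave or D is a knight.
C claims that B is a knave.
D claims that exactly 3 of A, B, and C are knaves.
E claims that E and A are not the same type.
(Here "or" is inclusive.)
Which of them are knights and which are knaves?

A is a knave, B is a knight, C is a knave, D is a knave, and E is a knave.

A (knave): "B and D are both knights or both knaves" — false. ✓
As a knight, B's statement "either E is a knave or D is a knight" should be true; it is.
C is a knave, and the claim "B is a knave" is indeed false.
D is a knave, so "exactly 3 of A, B, and C are knaves" must be false — and it is.
E (knave): "E and A are not the same type" — false. ✓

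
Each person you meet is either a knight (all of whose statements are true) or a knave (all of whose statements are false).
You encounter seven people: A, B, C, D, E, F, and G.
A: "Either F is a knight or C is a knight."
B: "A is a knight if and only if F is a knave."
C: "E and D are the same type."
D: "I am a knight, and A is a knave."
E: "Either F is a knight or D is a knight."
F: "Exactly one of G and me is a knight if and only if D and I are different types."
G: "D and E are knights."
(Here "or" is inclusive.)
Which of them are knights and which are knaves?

A is a knight; "either F is a knight or C is a knight" is True, as required.
B is a knave; "A is a knight if and only if F is a knave" is False, as required.
As a knave, C's statement "E and D are the same type" should be False; it is.
D is a knave, and the claim "I am a knight, and A is a knave" is indeed False.
Since E is a knight, "either F is a knight or D is a knight" needs to be True, which holds.
As a knight, F's statement "exactly one of G and me is a knight if and only if D and I are different types" should be True; it is.
Since G is a knave, "D and E are knights" needs to be False, which holds.

A is a knight, B is a knave, C is a knave, D is a knave, E is a knight, F is a knight, and G is a knave.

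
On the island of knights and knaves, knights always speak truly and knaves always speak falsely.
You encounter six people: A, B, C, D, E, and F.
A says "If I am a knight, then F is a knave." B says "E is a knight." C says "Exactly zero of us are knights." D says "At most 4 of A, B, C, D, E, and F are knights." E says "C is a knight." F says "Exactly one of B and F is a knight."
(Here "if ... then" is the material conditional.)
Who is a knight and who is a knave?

A is a knight, and the claim "if I am a knight, then F is a knave" is indeed True.
B is a knave, so "E is a knight" must be False — and it is.
C is a knave; "exactly zero of us are knights" is False, as required.
Since D is a knight, "at most 4 of A, B, C, D, E, and F are knights" needs to be True, which holds.
E is a knave; "C is a knight" is False, as required.
Since F is a knave, "exactly one of B and F is a knight" needs to be False, which holds.

Knights: A and D. Knaves: B, C, E, and F.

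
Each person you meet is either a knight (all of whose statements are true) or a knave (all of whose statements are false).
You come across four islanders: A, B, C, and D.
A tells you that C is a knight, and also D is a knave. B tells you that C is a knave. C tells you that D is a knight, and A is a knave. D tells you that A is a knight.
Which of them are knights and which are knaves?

Suppose A is a knight. Then A's statement "C is a knight, and also D is a knave" would have to be true. Checking the 8 ways to assign the others, none is consistent with every speaker.
(For instance, with B=knight, C=knave, D=knave, A's claim "C is a knight, and also D is a knave" comes out false where it would need to be true.)
So A must be a knave, making "C is a knight, and also D is a knave" false. Taking A=knave, B=knight, C=knave, D=knave, each remaining statement checks out:
  B (knight): "C is a knave" — true. ✓
  C (knave): "D is a knight, and A is a knave" — false. ✓
  D (knave): "A is a knight" — false. ✓
This is the unique consistent assignment.

Knights: B. Knaves: A, C, and D.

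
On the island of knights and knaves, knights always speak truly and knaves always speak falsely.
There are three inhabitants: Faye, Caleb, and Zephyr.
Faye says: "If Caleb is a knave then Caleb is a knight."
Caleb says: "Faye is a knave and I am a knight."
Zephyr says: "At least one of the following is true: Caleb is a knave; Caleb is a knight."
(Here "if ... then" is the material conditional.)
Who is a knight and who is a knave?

Faye is a knave, Caleb is a knave, and Zephyr is a knight.

Faye is a knave, and the claim "if Caleb is a knave then Caleb is a knight" is indeed False.
Caleb (knave): "Faye is a knave and I am a knight" — False. ✓
As a knight, Zephyr's statement "at least one of the following is true: Caleb is a knave; Caleb is a knight" should be true; it is.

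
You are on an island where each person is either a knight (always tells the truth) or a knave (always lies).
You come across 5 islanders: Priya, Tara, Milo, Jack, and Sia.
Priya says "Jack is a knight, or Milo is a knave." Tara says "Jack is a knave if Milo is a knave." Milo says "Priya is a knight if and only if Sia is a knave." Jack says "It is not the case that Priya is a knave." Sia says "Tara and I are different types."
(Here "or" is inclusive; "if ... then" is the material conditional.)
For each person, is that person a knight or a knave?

Priya is a knight, so "Jack is a knight, or Milo is a knave" must be true — and it is.
As a knave, Tara's statement "Jack is a knave if Milo is a knave" should be false; it is.
Milo (knave): "Priya is a knight if and only if Sia is a knave" — false. ✓
As a knight, Jack's statement "it is not the case that Priya is a knave" should be true; it is.
Sia (knight): "Tara and I are different types" — true. ✓

Knights: Priya, Jack, and Sia. Knaves: Tara and Milo.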